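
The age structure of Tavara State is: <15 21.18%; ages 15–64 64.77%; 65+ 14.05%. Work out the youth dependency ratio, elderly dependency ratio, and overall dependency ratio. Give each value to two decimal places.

Youth dependency ratio: 32.70
Old-age dependency ratio: 21.69
Total dependency ratio: 54.39

Youth dependency ratio = 21.18 / 64.77 × 100 = 32.70
Old-age dependency ratio = 14.05 / 64.77 × 100 = 21.69
Total dependency ratio = (21.18 + 14.05) / 64.77 × 100 = 35.23 / 64.77 × 100 = 54.39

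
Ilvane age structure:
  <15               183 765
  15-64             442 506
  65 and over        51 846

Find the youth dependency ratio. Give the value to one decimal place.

Youth dependency ratio = 183 765 / 442 506 × 100 = 41.5

Youth dependency ratio: 41.5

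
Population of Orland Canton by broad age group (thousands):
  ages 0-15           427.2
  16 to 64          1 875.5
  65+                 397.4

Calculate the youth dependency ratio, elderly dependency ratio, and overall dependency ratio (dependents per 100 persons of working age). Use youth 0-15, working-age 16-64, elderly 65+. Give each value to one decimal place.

Youth dependency ratio: 22.8
Old-age dependency ratio: 21.2
Total dependency ratio: 44.0

Youth dependency ratio = 427.2 / 1 875.5 × 100 = 22.8
Old-age dependency ratio = 397.4 / 1 875.5 × 100 = 21.2
Total dependency ratio = (427.2 + 397.4) / 1 875.5 × 100 = 824.6 / 1 875.5 × 100 = 44.0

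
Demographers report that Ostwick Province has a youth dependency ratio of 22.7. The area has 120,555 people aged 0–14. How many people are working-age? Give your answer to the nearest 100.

Working-age: 531,100

Youth dependency ratio = youth / working-age × 100
22.7 = 120,555 / W × 100
⇒ 531,100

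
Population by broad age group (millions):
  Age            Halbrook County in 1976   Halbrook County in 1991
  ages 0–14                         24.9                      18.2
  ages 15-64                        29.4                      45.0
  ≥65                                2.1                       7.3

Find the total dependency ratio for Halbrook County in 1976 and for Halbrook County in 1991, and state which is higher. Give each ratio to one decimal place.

Halbrook County in 1976: (24.9 + 2.1) / 29.4 × 100 = 27.0 / 29.4 × 100 = 91.8
Halbrook County in 1991: (18.2 + 7.3) / 45.0 × 100 = 25.5 / 45.0 × 100 = 56.7

Halbrook County in 1976: 91.8
Halbrook County in 1991: 56.7
Higher: Halbrook County in 1976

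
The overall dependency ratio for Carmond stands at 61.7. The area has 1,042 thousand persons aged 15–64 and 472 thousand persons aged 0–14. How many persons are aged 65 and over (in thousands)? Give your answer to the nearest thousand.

Aged 65 and over: 171

Total dependency ratio = (youth + elderly) / working-age × 100
61.7 = (472 + E) / 1,042 × 100
⇒ 171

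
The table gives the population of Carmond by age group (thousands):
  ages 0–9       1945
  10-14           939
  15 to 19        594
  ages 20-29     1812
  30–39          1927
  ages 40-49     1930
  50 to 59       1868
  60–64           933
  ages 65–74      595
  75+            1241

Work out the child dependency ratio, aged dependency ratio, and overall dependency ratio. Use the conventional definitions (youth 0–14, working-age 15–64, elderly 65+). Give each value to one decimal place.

Youth dependency ratio: 31.8
Old-age dependency ratio: 20.3
Total dependency ratio: 52.1

0–14: 1945 + 939 = 2884
15–64: 594 + 1812 + 1927 + 1930 + 1868 + 933 = 9064
65+: 595 + 1241 = 1836
Youth dependency ratio = 2884 / 9064 × 100 = 31.8
Old-age dependency ratio = 1836 / 9064 × 100 = 20.3
Total dependency ratio = (2884 + 1836) / 9064 × 100 = 4720 / 9064 × 100 = 52.1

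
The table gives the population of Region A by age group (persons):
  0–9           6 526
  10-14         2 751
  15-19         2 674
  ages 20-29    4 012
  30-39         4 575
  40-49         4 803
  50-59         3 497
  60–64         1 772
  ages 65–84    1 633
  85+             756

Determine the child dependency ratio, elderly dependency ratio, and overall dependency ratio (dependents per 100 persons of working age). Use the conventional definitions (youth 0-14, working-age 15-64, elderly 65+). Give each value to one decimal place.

0–14: 6 526 + 2 751 = 9 277
15–64: 2 674 + 4 012 + 4 575 + 4 803 + 3 497 + 1 772 = 21 333
65+: 1 633 + 756 = 2 389
Youth dependency ratio = 9 277 / 21 333 × 100 = 43.5
Old-age dependency ratio = 2 389 / 21 333 × 100 = 11.2
Total dependency ratio = (9 277 + 2 389) / 21 333 × 100 = 11 666 / 21 333 × 100 = 54.7

Youth dependency ratio: 43.5
Old-age dependency ratio: 11.2
Total dependency ratio: 54.7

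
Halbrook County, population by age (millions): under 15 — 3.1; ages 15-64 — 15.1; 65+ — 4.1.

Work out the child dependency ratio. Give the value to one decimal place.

Youth dependency ratio: 20.5

Youth dependency ratio = 3.1 / 15.1 × 100 = 20.5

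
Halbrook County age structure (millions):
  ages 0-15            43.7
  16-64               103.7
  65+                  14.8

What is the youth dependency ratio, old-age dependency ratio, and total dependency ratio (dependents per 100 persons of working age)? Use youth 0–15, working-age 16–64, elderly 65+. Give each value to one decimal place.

Youth dependency ratio = 43.7 / 103.7 × 100 = 42.1
Old-age dependency ratio = 14.8 / 103.7 × 100 = 14.3
Total dependency ratio = (43.7 + 14.8) / 103.7 × 100 = 58.5 / 103.7 × 100 = 56.4

Youth dependency ratio: 42.1
Old-age dependency ratio: 14.3
Total dependency ratio: 56.4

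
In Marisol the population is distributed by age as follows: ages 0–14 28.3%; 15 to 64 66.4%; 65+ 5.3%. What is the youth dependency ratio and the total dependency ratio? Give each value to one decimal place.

Youth dependency ratio: 42.6
Total dependency ratio: 50.6

Youth dependency ratio = 28.3 / 66.4 × 100 = 42.6
Total dependency ratio = (28.3 + 5.3) / 66.4 × 100 = 33.6 / 66.4 × 100 = 50.6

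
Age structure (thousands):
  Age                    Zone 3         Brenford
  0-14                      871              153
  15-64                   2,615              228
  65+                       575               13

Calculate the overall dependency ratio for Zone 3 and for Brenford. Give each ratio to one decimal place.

Zone 3: 55.3
Brenford: 72.8

Zone 3: (871 + 575) / 2,615 × 100 = 1,446 / 2,615 × 100 = 55.3
Brenford: (153 + 13) / 228 × 100 = 166 / 228 × 100 = 72.8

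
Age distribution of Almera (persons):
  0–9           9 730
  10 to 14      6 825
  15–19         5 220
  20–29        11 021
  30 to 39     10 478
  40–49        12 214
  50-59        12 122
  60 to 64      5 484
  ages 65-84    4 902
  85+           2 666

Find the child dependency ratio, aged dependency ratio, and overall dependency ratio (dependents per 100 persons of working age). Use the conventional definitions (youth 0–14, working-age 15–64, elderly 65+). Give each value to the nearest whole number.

Youth dependency ratio: 29
Old-age dependency ratio: 13
Total dependency ratio: 43

0–14: 9 730 + 6 825 = 16 555
15–64: 5 220 + 11 021 + 10 478 + 12 214 + 12 122 + 5 484 = 56 539
65+: 4 902 + 2 666 = 7 568
Youth dependency ratio = 16 555 / 56 539 × 100 = 29
Old-age dependency ratio = 7 568 / 56 539 × 100 = 13
Total dependency ratio = (16 555 + 7 568) / 56 539 × 100 = 24 123 / 56 539 × 100 = 43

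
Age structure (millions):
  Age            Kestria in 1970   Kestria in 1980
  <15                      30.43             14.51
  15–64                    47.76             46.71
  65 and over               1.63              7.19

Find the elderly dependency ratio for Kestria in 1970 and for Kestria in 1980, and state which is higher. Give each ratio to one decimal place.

Kestria in 1970: 1.63 / 47.76 × 100 = 3.4
Kestria in 1980: 7.19 / 46.71 × 100 = 15.4

Kestria in 1970: 3.4
Kestria in 1980: 15.4
Higher: Kestria in 1980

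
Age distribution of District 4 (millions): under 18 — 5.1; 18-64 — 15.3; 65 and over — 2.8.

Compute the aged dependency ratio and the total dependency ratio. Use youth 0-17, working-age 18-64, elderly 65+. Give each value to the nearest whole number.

Old-age dependency ratio = 2.8 / 15.3 × 100 = 18
Total dependency ratio = (5.1 + 2.8) / 15.3 × 100 = 7.9 / 15.3 × 100 = 52

Old-age dependency ratio: 18
Total dependency ratio: 52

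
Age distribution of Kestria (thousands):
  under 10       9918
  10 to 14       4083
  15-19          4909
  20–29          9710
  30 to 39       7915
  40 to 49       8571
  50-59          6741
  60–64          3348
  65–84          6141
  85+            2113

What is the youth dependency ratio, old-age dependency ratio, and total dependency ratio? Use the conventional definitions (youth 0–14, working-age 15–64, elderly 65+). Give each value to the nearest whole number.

0–14: 9918 + 4083 = 14001
15–64: 4909 + 9710 + 7915 + 8571 + 6741 + 3348 = 41194
65+: 6141 + 2113 = 8254
Youth dependency ratio = 14001 / 41194 × 100 = 34
Old-age dependency ratio = 8254 / 41194 × 100 = 20
Total dependency ratio = (14001 + 8254) / 41194 × 100 = 22255 / 41194 × 100 = 54

Youth dependency ratio: 34
Old-age dependency ratio: 20
Total dependency ratio: 54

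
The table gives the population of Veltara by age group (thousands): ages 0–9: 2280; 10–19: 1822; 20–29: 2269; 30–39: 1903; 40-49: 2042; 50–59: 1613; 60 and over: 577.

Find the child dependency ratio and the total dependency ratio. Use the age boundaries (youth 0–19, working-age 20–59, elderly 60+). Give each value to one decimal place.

0–19: 2280 + 1822 = 4102
20–59: 2269 + 1903 + 2042 + 1613 = 7827
60+: 577
Youth dependency ratio = 4102 / 7827 × 100 = 52.4
Total dependency ratio = (4102 + 577) / 7827 × 100 = 4679 / 7827 × 100 = 59.8

Youth dependency ratio: 52.4
Total dependency ratio: 59.8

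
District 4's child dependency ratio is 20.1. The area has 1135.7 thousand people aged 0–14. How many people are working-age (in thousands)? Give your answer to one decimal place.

Youth dependency ratio = youth / working-age × 100
20.1 = 1135.7 / W × 100
⇒ 5650.2

Working-age: 5650.2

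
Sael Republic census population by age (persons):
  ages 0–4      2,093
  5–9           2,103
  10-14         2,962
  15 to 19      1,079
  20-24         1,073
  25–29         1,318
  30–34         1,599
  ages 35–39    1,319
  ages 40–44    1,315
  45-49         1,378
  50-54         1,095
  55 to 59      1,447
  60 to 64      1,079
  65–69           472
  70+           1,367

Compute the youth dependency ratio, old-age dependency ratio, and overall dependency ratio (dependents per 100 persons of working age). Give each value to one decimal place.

0–14: 2,093 + 2,103 + 2,962 = 7,158
15–64: 1,079 + 1,073 + 1,318 + 1,599 + 1,319 + 1,315 + 1,378 + 1,095 + 1,447 + 1,079 = 12,702
65+: 472 + 1,367 = 1,839
Youth dependency ratio = 7,158 / 12,702 × 100 = 56.4
Old-age dependency ratio = 1,839 / 12,702 × 100 = 14.5
Total dependency ratio = (7,158 + 1,839) / 12,702 × 100 = 8,997 / 12,702 × 100 = 70.8

Youth dependency ratio: 56.4
Old-age dependency ratio: 14.5
Total dependency ratio: 70.8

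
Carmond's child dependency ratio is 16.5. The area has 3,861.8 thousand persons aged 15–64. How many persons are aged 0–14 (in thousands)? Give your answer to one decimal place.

Aged 0–14: 637.2

Youth dependency ratio = youth / working-age × 100
16.5 = Y / 3,861.8 × 100
⇒ 637.2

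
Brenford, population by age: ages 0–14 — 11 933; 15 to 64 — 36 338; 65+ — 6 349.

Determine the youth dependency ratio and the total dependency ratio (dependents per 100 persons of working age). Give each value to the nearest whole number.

Youth dependency ratio = 11 933 / 36 338 × 100 = 33
Total dependency ratio = (11 933 + 6 349) / 36 338 × 100 = 18 282 / 36 338 × 100 = 50

Youth dependency ratio: 33
Total dependency ratio: 50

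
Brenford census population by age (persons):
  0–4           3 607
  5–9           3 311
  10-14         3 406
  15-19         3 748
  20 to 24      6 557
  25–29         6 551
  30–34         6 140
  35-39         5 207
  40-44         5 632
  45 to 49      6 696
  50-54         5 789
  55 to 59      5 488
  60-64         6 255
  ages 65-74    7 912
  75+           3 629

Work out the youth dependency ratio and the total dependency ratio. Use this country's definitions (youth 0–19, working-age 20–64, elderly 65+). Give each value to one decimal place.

Youth dependency ratio: 25.9
Total dependency ratio: 47.2

0–19: 3 607 + 3 311 + 3 406 + 3 748 = 14 072
20–64: 6 557 + 6 551 + 6 140 + 5 207 + 5 632 + 6 696 + 5 789 + 5 488 + 6 255 = 54 315
65+: 7 912 + 3 629 = 11 541
Youth dependency ratio = 14 072 / 54 315 × 100 = 25.9
Total dependency ratio = (14 072 + 11 541) / 54 315 × 100 = 25 613 / 54 315 × 100 = 47.2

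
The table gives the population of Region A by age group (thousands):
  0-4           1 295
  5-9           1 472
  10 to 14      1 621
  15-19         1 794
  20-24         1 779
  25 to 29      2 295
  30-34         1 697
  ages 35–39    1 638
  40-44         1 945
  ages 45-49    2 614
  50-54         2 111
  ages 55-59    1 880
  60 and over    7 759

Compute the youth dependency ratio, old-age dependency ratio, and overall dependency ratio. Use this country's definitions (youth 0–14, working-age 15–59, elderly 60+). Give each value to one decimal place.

0–14: 1 295 + 1 472 + 1 621 = 4 388
15–59: 1 794 + 1 779 + 2 295 + 1 697 + 1 638 + 1 945 + 2 614 + 2 111 + 1 880 = 17 753
60+: 7 759
Youth dependency ratio = 4 388 / 17 753 × 100 = 24.7
Old-age dependency ratio = 7 759 / 17 753 × 100 = 43.7
Total dependency ratio = (4 388 + 7 759) / 17 753 × 100 = 12 147 / 17 753 × 100 = 68.4

Youth dependency ratio: 24.7
Old-age dependency ratio: 43.7
Total dependency ratio: 68.4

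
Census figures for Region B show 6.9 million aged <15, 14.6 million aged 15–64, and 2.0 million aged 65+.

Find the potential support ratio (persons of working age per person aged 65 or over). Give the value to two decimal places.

Potential support ratio = 14.6 / 2.0 = 7.30

Potential support ratio: 7.30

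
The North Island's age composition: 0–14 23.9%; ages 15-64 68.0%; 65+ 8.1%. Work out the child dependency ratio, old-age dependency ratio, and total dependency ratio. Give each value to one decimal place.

Youth dependency ratio = 23.9 / 68.0 × 100 = 35.1
Old-age dependency ratio = 8.1 / 68.0 × 100 = 11.9
Total dependency ratio = (23.9 + 8.1) / 68.0 × 100 = 32.0 / 68.0 × 100 = 47.1

Youth dependency ratio: 35.1
Old-age dependency ratio: 11.9
Total dependency ratio: 47.1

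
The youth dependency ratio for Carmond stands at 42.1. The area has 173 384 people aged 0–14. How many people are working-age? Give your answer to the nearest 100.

Working-age: 411 800

Youth dependency ratio = youth / working-age × 100
42.1 = 173 384 / W × 100
⇒ 411 800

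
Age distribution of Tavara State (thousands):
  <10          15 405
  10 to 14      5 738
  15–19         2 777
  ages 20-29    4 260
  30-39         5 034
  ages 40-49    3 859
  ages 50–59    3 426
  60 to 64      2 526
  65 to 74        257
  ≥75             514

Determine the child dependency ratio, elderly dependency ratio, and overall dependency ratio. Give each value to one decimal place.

Youth dependency ratio: 96.6
Old-age dependency ratio: 3.5
Total dependency ratio: 100.1

0–14: 15 405 + 5 738 = 21 143
15–64: 2 777 + 4 260 + 5 034 + 3 859 + 3 426 + 2 526 = 21 882
65+: 257 + 514 = 771
Youth dependency ratio = 21 143 / 21 882 × 100 = 96.6
Old-age dependency ratio = 771 / 21 882 × 100 = 3.5
Total dependency ratio = (21 143 + 771) / 21 882 × 100 = 21 914 / 21 882 × 100 = 100.1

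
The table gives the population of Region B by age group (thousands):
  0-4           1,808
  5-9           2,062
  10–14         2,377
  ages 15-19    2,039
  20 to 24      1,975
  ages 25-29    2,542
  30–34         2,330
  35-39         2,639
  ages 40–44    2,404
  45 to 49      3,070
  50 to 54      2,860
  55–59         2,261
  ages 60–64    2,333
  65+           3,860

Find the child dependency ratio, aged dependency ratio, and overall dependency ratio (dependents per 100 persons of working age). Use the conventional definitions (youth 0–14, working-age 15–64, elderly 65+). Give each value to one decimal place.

Youth dependency ratio: 25.5
Old-age dependency ratio: 15.8
Total dependency ratio: 41.3

0–14: 1,808 + 2,062 + 2,377 = 6,247
15–64: 2,039 + 1,975 + 2,542 + 2,330 + 2,639 + 2,404 + 3,070 + 2,860 + 2,261 + 2,333 = 24,453
65+: 3,860
Youth dependency ratio = 6,247 / 24,453 × 100 = 25.5
Old-age dependency ratio = 3,860 / 24,453 × 100 = 15.8
Total dependency ratio = (6,247 + 3,860) / 24,453 × 100 = 10,107 / 24,453 × 100 = 41.3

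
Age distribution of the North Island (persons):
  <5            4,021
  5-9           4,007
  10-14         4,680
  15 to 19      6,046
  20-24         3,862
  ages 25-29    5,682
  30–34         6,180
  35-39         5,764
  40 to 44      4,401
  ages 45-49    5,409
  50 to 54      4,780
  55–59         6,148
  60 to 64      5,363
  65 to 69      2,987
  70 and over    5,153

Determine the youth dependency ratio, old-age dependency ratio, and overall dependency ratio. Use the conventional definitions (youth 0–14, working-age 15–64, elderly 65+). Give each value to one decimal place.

Youth dependency ratio: 23.7
Old-age dependency ratio: 15.2
Total dependency ratio: 38.9

0–14: 4,021 + 4,007 + 4,680 = 12,708
15–64: 6,046 + 3,862 + 5,682 + 6,180 + 5,764 + 4,401 + 5,409 + 4,780 + 6,148 + 5,363 = 53,635
65+: 2,987 + 5,153 = 8,140
Youth dependency ratio = 12,708 / 53,635 × 100 = 23.7
Old-age dependency ratio = 8,140 / 53,635 × 100 = 15.2
Total dependency ratio = (12,708 + 8,140) / 53,635 × 100 = 20,848 / 53,635 × 100 = 38.9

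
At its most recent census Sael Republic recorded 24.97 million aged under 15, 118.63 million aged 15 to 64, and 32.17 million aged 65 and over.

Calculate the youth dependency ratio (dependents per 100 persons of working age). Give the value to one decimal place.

Youth dependency ratio: 21.0

Youth dependency ratio = 24.97 / 118.63 × 100 = 21.0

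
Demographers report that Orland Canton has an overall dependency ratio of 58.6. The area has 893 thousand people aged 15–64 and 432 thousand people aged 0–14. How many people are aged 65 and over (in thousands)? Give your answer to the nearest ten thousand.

Total dependency ratio = (youth + elderly) / working-age × 100
58.6 = (432 + E) / 893 × 100
⇒ 90

Aged 65 and over: 90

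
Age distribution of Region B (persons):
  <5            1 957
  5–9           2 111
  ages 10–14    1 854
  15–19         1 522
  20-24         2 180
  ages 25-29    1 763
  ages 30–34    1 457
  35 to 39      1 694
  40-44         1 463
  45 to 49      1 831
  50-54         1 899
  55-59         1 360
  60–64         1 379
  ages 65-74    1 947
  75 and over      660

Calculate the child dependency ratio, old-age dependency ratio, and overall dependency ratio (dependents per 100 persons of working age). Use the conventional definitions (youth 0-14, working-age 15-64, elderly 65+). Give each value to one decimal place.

0–14: 1 957 + 2 111 + 1 854 = 5 922
15–64: 1 522 + 2 180 + 1 763 + 1 457 + 1 694 + 1 463 + 1 831 + 1 899 + 1 360 + 1 379 = 16 548
65+: 1 947 + 660 = 2 607
Youth dependency ratio = 5 922 / 16 548 × 100 = 35.8
Old-age dependency ratio = 2 607 / 16 548 × 100 = 15.8
Total dependency ratio = (5 922 + 2 607) / 16 548 × 100 = 8 529 / 16 548 × 100 = 51.5

Youth dependency ratio: 35.8
Old-age dependency ratio: 15.8
Total dependency ratio: 51.5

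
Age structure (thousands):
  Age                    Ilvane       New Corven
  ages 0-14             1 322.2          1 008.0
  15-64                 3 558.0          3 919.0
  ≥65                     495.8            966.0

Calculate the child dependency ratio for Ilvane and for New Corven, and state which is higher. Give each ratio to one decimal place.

Ilvane: 1 322.2 / 3 558.0 × 100 = 37.2
New Corven: 1 008.0 / 3 919.0 × 100 = 25.7

Ilvane: 37.2
New Corven: 25.7
Higher: Ilvane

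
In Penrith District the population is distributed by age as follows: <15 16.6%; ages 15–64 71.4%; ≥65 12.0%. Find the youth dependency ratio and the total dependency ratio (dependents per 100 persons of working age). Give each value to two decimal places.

Youth dependency ratio: 23.25
Total dependency ratio: 40.06

Youth dependency ratio = 16.6 / 71.4 × 100 = 23.25
Total dependency ratio = (16.6 + 12.0) / 71.4 × 100 = 28.6 / 71.4 × 100 = 40.06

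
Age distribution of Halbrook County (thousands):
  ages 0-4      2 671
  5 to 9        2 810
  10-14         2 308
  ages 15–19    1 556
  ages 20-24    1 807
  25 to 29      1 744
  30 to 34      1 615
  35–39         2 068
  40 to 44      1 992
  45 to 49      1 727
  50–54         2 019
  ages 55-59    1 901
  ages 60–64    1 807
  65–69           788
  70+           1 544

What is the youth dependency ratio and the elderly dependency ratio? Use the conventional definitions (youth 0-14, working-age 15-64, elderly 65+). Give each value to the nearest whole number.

Youth dependency ratio: 43
Old-age dependency ratio: 13

0–14: 2 671 + 2 810 + 2 308 = 7 789
15–64: 1 556 + 1 807 + 1 744 + 1 615 + 2 068 + 1 992 + 1 727 + 2 019 + 1 901 + 1 807 = 18 236
65+: 788 + 1 544 = 2 332
Youth dependency ratio = 7 789 / 18 236 × 100 = 43
Old-age dependency ratio = 2 332 / 18 236 × 100 = 13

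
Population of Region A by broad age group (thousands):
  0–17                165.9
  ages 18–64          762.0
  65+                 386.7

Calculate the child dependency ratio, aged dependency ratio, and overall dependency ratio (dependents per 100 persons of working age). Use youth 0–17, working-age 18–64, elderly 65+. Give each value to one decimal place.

Youth dependency ratio = 165.9 / 762.0 × 100 = 21.8
Old-age dependency ratio = 386.7 / 762.0 × 100 = 50.7
Total dependency ratio = (165.9 + 386.7) / 762.0 × 100 = 552.6 / 762.0 × 100 = 72.5

Youth dependency ratio: 21.8
Old-age dependency ratio: 50.7
Total dependency ratio: 72.5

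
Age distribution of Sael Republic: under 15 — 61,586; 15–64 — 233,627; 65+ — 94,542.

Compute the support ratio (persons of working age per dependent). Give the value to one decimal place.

Support ratio = 233,627 / (61,586 + 94,542) = 233,627 / 156,128 = 1.5

Support ratio: 1.5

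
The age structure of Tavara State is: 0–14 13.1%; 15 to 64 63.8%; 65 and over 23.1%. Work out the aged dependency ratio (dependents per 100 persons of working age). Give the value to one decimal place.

Old-age dependency ratio = 23.1 / 63.8 × 100 = 36.2

Old-age dependency ratio: 36.2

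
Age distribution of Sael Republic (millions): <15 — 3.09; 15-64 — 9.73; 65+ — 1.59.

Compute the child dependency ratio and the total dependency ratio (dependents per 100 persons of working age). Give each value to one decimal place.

Youth dependency ratio = 3.09 / 9.73 × 100 = 31.8
Total dependency ratio = (3.09 + 1.59) / 9.73 × 100 = 4.68 / 9.73 × 100 = 48.1

Youth dependency ratio: 31.8
Total dependency ratio: 48.1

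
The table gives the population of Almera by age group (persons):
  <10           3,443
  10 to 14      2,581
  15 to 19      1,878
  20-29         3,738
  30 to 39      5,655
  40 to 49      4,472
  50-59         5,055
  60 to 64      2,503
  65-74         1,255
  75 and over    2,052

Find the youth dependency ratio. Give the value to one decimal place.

0–14: 3,443 + 2,581 = 6,024
15–64: 1,878 + 3,738 + 5,655 + 4,472 + 5,055 + 2,503 = 23,301
65+: 1,255 + 2,052 = 3,307
Youth dependency ratio = 6,024 / 23,301 × 100 = 25.9

Youth dependency ratio: 25.9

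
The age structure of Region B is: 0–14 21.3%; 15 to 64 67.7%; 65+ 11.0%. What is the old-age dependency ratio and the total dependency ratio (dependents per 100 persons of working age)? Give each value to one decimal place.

Old-age dependency ratio = 11.0 / 67.7 × 100 = 16.2
Total dependency ratio = (21.3 + 11.0) / 67.7 × 100 = 32.3 / 67.7 × 100 = 47.7

Old-age dependency ratio: 16.2
Total dependency ratio: 47.7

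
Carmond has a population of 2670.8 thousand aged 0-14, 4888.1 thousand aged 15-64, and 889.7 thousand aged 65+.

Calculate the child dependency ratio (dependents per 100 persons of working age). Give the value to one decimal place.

Youth dependency ratio = 2670.8 / 4888.1 × 100 = 54.6

Youth dependency ratio: 54.6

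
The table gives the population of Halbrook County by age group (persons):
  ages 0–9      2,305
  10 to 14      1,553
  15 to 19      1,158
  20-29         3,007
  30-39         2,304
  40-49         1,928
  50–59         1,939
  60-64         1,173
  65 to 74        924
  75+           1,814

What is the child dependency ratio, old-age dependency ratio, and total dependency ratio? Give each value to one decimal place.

0–14: 2,305 + 1,553 = 3,858
15–64: 1,158 + 3,007 + 2,304 + 1,928 + 1,939 + 1,173 = 11,509
65+: 924 + 1,814 = 2,738
Youth dependency ratio = 3,858 / 11,509 × 100 = 33.5
Old-age dependency ratio = 2,738 / 11,509 × 100 = 23.8
Total dependency ratio = (3,858 + 2,738) / 11,509 × 100 = 6,596 / 11,509 × 100 = 57.3

Youth dependency ratio: 33.5
Old-age dependency ratio: 23.8
Total dependency ratio: 57.3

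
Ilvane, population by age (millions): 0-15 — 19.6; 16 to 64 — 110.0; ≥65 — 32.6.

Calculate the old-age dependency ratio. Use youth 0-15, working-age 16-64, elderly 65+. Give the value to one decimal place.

Old-age dependency ratio = 32.6 / 110.0 × 100 = 29.6

Old-age dependency ratio: 29.6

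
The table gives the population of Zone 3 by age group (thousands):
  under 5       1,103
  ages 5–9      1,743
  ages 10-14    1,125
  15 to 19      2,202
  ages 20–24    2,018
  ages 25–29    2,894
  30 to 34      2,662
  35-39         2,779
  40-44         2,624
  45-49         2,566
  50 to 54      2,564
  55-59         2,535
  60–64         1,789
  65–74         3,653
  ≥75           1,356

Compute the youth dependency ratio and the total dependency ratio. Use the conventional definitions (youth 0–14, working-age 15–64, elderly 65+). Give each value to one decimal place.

Youth dependency ratio: 16.1
Total dependency ratio: 36.5

0–14: 1,103 + 1,743 + 1,125 = 3,971
15–64: 2,202 + 2,018 + 2,894 + 2,662 + 2,779 + 2,624 + 2,566 + 2,564 + 2,535 + 1,789 = 24,633
65+: 3,653 + 1,356 = 5,009
Youth dependency ratio = 3,971 / 24,633 × 100 = 16.1
Total dependency ratio = (3,971 + 5,009) / 24,633 × 100 = 8,980 / 24,633 × 100 = 36.5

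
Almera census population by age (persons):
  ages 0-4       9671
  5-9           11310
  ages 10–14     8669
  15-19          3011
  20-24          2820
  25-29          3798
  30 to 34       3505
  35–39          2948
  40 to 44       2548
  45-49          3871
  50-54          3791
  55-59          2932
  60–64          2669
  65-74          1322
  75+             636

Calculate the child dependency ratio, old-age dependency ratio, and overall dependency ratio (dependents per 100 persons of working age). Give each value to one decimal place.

0–14: 9671 + 11310 + 8669 = 29650
15–64: 3011 + 2820 + 3798 + 3505 + 2948 + 2548 + 3871 + 3791 + 2932 + 2669 = 31893
65+: 1322 + 636 = 1958
Youth dependency ratio = 29650 / 31893 × 100 = 93.0
Old-age dependency ratio = 1958 / 31893 × 100 = 6.1
Total dependency ratio = (29650 + 1958) / 31893 × 100 = 31608 / 31893 × 100 = 99.1

Youth dependency ratio: 93.0
Old-age dependency ratio: 6.1
Total dependency ratio: 99.1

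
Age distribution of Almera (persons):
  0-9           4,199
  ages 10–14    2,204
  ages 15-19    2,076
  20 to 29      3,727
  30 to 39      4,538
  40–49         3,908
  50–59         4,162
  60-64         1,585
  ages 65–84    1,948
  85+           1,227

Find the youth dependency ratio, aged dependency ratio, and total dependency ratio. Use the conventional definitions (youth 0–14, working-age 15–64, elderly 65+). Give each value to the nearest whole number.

Youth dependency ratio: 32
Old-age dependency ratio: 16
Total dependency ratio: 48

0–14: 4,199 + 2,204 = 6,403
15–64: 2,076 + 3,727 + 4,538 + 3,908 + 4,162 + 1,585 = 19,996
65+: 1,948 + 1,227 = 3,175
Youth dependency ratio = 6,403 / 19,996 × 100 = 32
Old-age dependency ratio = 3,175 / 19,996 × 100 = 16
Total dependency ratio = (6,403 + 3,175) / 19,996 × 100 = 9,578 / 19,996 × 100 = 48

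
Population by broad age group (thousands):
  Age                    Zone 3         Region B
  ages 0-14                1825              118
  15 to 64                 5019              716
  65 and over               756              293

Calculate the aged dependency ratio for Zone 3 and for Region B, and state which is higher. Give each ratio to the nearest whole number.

Zone 3: 756 / 5019 × 100 = 15
Region B: 293 / 716 × 100 = 41

Zone 3: 15
Region B: 41
Higher: Region B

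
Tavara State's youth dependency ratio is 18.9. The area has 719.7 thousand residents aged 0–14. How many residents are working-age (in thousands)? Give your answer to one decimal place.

Youth dependency ratio = youth / working-age × 100
18.9 = 719.7 / W × 100
⇒ 3 807.9

Working-age: 3 807.9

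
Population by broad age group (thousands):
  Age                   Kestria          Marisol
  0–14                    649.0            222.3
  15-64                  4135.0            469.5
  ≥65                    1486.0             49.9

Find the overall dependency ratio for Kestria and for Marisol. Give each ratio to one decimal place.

Kestria: 51.6
Marisol: 58.0

Kestria: (649.0 + 1486.0) / 4135.0 × 100 = 2135.0 / 4135.0 × 100 = 51.6
Marisol: (222.3 + 49.9) / 469.5 × 100 = 272.2 / 469.5 × 100 = 58.0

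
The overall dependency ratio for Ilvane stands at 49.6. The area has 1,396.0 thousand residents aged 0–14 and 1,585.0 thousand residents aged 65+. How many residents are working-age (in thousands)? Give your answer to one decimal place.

Working-age: 6,010.1

Total dependency ratio = (youth + elderly) / working-age × 100
49.6 = (1,396.0 + 1,585.0) / W × 100
⇒ 6,010.1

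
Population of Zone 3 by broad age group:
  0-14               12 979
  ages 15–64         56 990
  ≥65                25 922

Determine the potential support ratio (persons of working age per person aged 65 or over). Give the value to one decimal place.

Potential support ratio = 56 990 / 25 922 = 2.2

Potential support ratio: 2.2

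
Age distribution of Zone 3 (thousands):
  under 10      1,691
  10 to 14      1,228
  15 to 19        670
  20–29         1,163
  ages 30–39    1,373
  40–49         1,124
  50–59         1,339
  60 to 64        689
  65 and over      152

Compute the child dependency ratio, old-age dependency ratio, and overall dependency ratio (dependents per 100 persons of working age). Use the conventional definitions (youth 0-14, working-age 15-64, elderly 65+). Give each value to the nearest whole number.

Youth dependency ratio: 46
Old-age dependency ratio: 2
Total dependency ratio: 48

0–14: 1,691 + 1,228 = 2,919
15–64: 670 + 1,163 + 1,373 + 1,124 + 1,339 + 689 = 6,358
65+: 152
Youth dependency ratio = 2,919 / 6,358 × 100 = 46
Old-age dependency ratio = 152 / 6,358 × 100 = 2
Total dependency ratio = (2,919 + 152) / 6,358 × 100 = 3,071 / 6,358 × 100 = 48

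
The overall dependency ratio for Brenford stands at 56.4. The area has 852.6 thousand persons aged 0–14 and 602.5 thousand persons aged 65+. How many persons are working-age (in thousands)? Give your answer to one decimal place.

Total dependency ratio = (youth + elderly) / working-age × 100
56.4 = (852.6 + 602.5) / W × 100
⇒ 2 580.0

Working-age: 2 580.0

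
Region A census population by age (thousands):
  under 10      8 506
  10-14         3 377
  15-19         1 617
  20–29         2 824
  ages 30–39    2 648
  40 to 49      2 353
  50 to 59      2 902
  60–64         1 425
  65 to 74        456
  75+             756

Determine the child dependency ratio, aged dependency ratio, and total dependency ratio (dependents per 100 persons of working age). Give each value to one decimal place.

Youth dependency ratio: 86.3
Old-age dependency ratio: 8.8
Total dependency ratio: 95.1

0–14: 8 506 + 3 377 = 11 883
15–64: 1 617 + 2 824 + 2 648 + 2 353 + 2 902 + 1 425 = 13 769
65+: 456 + 756 = 1 212
Youth dependency ratio = 11 883 / 13 769 × 100 = 86.3
Old-age dependency ratio = 1 212 / 13 769 × 100 = 8.8
Total dependency ratio = (11 883 + 1 212) / 13 769 × 100 = 13 095 / 13 769 × 100 = 95.1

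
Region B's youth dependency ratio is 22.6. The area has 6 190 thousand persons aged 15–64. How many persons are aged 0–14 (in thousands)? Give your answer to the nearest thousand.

Youth dependency ratio = youth / working-age × 100
22.6 = Y / 6 190 × 100
⇒ 1 399

Aged 0–14: 1 399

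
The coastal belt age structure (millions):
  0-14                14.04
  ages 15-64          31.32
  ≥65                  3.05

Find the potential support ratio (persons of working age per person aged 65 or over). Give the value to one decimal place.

Potential support ratio: 10.3

Potential support ratio = 31.32 / 3.05 = 10.3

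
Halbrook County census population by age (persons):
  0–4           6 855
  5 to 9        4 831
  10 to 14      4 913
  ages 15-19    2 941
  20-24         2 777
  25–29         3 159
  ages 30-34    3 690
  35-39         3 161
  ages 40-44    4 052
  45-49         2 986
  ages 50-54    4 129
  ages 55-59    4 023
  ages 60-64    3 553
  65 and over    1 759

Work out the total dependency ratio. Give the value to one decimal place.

Total dependency ratio: 53.3

0–14: 6 855 + 4 831 + 4 913 = 16 599
15–64: 2 941 + 2 777 + 3 159 + 3 690 + 3 161 + 4 052 + 2 986 + 4 129 + 4 023 + 3 553 = 34 471
65+: 1 759
Total dependency ratio = (16 599 + 1 759) / 34 471 × 100 = 18 358 / 34 471 × 100 = 53.3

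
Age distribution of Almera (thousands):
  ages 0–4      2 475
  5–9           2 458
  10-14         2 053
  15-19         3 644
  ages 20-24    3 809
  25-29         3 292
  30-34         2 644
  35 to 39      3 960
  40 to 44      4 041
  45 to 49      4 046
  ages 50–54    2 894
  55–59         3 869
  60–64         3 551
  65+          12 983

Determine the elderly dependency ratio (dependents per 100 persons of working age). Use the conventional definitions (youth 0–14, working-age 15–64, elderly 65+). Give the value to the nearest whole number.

0–14: 2 475 + 2 458 + 2 053 = 6 986
15–64: 3 644 + 3 809 + 3 292 + 2 644 + 3 960 + 4 041 + 4 046 + 2 894 + 3 869 + 3 551 = 35 750
65+: 12 983
Old-age dependency ratio = 12 983 / 35 750 × 100 = 36

Old-age dependency ratio: 36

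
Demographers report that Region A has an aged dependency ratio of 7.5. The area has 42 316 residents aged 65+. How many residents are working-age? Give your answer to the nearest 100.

Old-age dependency ratio = elderly / working-age × 100
7.5 = 42 316 / W × 100
⇒ 564 200

Working-age: 564 200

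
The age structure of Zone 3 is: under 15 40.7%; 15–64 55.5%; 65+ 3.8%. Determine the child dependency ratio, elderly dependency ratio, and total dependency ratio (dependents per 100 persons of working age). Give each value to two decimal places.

Youth dependency ratio: 73.33
Old-age dependency ratio: 6.85
Total dependency ratio: 80.18

Youth dependency ratio = 40.7 / 55.5 × 100 = 73.33
Old-age dependency ratio = 3.8 / 55.5 × 100 = 6.85
Total dependency ratio = (40.7 + 3.8) / 55.5 × 100 = 44.5 / 55.5 × 100 = 80.18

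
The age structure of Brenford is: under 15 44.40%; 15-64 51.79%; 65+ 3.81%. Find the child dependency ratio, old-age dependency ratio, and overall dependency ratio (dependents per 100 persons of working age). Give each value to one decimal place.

Youth dependency ratio: 85.7
Old-age dependency ratio: 7.4
Total dependency ratio: 93.1

Youth dependency ratio = 44.40 / 51.79 × 100 = 85.7
Old-age dependency ratio = 3.81 / 51.79 × 100 = 7.4
Total dependency ratio = (44.40 + 3.81) / 51.79 × 100 = 48.21 / 51.79 × 100 = 93.1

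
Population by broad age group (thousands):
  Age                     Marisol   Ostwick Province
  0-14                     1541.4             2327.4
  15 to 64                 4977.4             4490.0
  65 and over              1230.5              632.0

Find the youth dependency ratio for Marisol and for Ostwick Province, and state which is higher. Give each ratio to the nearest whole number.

Marisol: 31
Ostwick Province: 52
Higher: Ostwick Province

Marisol: 1541.4 / 4977.4 × 100 = 31
Ostwick Province: 2327.4 / 4490.0 × 100 = 52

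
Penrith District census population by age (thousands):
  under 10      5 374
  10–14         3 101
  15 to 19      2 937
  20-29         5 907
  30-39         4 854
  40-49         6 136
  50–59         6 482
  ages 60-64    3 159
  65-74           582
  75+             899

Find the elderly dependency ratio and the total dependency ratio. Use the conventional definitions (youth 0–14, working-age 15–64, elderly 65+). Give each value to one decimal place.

0–14: 5 374 + 3 101 = 8 475
15–64: 2 937 + 5 907 + 4 854 + 6 136 + 6 482 + 3 159 = 29 475
65+: 582 + 899 = 1 481
Old-age dependency ratio = 1 481 / 29 475 × 100 = 5.0
Total dependency ratio = (8 475 + 1 481) / 29 475 × 100 = 9 956 / 29 475 × 100 = 33.8

Old-age dependency ratio: 5.0
Total dependency ratio: 33.8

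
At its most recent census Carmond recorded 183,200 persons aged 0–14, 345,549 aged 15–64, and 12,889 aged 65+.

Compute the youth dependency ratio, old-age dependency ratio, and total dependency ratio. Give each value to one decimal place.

Youth dependency ratio: 53.0
Old-age dependency ratio: 3.7
Total dependency ratio: 56.7

Youth dependency ratio = 183,200 / 345,549 × 100 = 53.0
Old-age dependency ratio = 12,889 / 345,549 × 100 = 3.7
Total dependency ratio = (183,200 + 12,889) / 345,549 × 100 = 196,089 / 345,549 × 100 = 56.7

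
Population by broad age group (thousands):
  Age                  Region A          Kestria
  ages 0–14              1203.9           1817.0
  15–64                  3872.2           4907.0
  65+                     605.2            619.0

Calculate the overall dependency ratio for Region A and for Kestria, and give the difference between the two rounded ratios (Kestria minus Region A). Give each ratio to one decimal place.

Region A: 46.7
Kestria: 49.6
Difference: +2.9

Region A: (1203.9 + 605.2) / 3872.2 × 100 = 1809.1 / 3872.2 × 100 = 46.7
Kestria: (1817.0 + 619.0) / 4907.0 × 100 = 2436.0 / 4907.0 × 100 = 49.6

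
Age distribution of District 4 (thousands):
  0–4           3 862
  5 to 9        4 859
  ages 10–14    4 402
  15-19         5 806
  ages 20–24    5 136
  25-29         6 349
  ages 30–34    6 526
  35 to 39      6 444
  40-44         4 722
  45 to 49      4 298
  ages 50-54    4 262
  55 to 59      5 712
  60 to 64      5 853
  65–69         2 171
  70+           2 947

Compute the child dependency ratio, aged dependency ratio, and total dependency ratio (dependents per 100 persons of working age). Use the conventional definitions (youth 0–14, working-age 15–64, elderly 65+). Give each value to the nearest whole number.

0–14: 3 862 + 4 859 + 4 402 = 13 123
15–64: 5 806 + 5 136 + 6 349 + 6 526 + 6 444 + 4 722 + 4 298 + 4 262 + 5 712 + 5 853 = 55 108
65+: 2 171 + 2 947 = 5 118
Youth dependency ratio = 13 123 / 55 108 × 100 = 24
Old-age dependency ratio = 5 118 / 55 108 × 100 = 9
Total dependency ratio = (13 123 + 5 118) / 55 108 × 100 = 18 241 / 55 108 × 100 = 33

Youth dependency ratio: 24
Old-age dependency ratio: 9
Total dependency ratio: 33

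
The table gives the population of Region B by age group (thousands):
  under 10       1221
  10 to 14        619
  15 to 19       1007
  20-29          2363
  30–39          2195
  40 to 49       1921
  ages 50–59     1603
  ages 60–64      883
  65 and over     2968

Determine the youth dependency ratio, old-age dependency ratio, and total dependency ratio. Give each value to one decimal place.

Youth dependency ratio: 18.5
Old-age dependency ratio: 29.8
Total dependency ratio: 48.2

0–14: 1221 + 619 = 1840
15–64: 1007 + 2363 + 2195 + 1921 + 1603 + 883 = 9972
65+: 2968
Youth dependency ratio = 1840 / 9972 × 100 = 18.5
Old-age dependency ratio = 2968 / 9972 × 100 = 29.8
Total dependency ratio = (1840 + 2968) / 9972 × 100 = 4808 / 9972 × 100 = 48.2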